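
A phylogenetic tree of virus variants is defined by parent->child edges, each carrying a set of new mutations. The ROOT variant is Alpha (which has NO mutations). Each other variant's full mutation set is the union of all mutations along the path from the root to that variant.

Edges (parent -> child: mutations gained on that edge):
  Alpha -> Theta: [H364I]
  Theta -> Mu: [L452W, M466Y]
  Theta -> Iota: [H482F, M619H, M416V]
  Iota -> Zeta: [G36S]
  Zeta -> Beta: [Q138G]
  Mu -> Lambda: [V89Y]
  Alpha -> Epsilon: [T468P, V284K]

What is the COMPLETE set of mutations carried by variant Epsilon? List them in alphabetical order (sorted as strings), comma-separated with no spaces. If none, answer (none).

At Alpha: gained [] -> total []
At Epsilon: gained ['T468P', 'V284K'] -> total ['T468P', 'V284K']

Answer: T468P,V284K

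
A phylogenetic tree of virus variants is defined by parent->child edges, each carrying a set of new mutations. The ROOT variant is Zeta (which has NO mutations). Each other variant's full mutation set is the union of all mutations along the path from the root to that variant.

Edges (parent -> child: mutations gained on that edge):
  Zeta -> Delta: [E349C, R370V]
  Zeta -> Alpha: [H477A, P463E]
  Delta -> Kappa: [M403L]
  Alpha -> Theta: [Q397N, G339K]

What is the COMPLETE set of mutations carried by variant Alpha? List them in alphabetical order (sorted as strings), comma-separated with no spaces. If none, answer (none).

Answer: H477A,P463E

Derivation:
At Zeta: gained [] -> total []
At Alpha: gained ['H477A', 'P463E'] -> total ['H477A', 'P463E']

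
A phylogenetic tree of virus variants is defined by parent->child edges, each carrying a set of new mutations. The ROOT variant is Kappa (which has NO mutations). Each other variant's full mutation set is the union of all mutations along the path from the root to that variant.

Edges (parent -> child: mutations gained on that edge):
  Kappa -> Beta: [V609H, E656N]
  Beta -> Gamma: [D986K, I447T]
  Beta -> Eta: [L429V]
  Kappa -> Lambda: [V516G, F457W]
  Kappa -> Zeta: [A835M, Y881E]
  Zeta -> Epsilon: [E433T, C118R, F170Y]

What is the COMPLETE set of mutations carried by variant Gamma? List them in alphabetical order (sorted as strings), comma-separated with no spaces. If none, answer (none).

Answer: D986K,E656N,I447T,V609H

Derivation:
At Kappa: gained [] -> total []
At Beta: gained ['V609H', 'E656N'] -> total ['E656N', 'V609H']
At Gamma: gained ['D986K', 'I447T'] -> total ['D986K', 'E656N', 'I447T', 'V609H']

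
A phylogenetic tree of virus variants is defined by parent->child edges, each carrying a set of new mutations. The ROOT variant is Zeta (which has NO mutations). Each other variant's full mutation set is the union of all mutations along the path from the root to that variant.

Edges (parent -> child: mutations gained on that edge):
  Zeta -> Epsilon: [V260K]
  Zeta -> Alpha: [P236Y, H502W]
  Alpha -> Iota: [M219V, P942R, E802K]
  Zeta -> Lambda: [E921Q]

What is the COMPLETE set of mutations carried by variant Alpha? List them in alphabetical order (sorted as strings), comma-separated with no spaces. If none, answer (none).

At Zeta: gained [] -> total []
At Alpha: gained ['P236Y', 'H502W'] -> total ['H502W', 'P236Y']

Answer: H502W,P236Y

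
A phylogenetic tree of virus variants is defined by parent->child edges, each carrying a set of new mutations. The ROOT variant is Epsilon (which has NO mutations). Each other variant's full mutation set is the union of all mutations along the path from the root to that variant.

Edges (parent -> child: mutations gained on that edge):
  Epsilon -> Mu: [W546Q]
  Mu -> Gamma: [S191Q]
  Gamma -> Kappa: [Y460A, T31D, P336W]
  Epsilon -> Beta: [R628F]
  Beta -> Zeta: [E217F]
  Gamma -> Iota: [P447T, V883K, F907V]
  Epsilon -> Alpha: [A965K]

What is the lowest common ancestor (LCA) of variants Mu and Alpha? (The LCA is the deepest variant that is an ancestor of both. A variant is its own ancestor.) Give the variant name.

Path from root to Mu: Epsilon -> Mu
  ancestors of Mu: {Epsilon, Mu}
Path from root to Alpha: Epsilon -> Alpha
  ancestors of Alpha: {Epsilon, Alpha}
Common ancestors: {Epsilon}
Walk up from Alpha: Alpha (not in ancestors of Mu), Epsilon (in ancestors of Mu)
Deepest common ancestor (LCA) = Epsilon

Answer: Epsilon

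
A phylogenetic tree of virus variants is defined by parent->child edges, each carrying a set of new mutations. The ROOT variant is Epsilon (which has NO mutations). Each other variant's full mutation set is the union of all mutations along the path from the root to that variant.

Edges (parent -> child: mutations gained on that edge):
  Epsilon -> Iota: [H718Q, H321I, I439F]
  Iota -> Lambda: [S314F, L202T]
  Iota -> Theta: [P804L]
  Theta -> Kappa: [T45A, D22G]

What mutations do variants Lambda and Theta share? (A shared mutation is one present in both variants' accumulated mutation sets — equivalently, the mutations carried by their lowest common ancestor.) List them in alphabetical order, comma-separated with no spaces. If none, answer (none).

Accumulating mutations along path to Lambda:
  At Epsilon: gained [] -> total []
  At Iota: gained ['H718Q', 'H321I', 'I439F'] -> total ['H321I', 'H718Q', 'I439F']
  At Lambda: gained ['S314F', 'L202T'] -> total ['H321I', 'H718Q', 'I439F', 'L202T', 'S314F']
Mutations(Lambda) = ['H321I', 'H718Q', 'I439F', 'L202T', 'S314F']
Accumulating mutations along path to Theta:
  At Epsilon: gained [] -> total []
  At Iota: gained ['H718Q', 'H321I', 'I439F'] -> total ['H321I', 'H718Q', 'I439F']
  At Theta: gained ['P804L'] -> total ['H321I', 'H718Q', 'I439F', 'P804L']
Mutations(Theta) = ['H321I', 'H718Q', 'I439F', 'P804L']
Intersection: ['H321I', 'H718Q', 'I439F', 'L202T', 'S314F'] ∩ ['H321I', 'H718Q', 'I439F', 'P804L'] = ['H321I', 'H718Q', 'I439F']

Answer: H321I,H718Q,I439F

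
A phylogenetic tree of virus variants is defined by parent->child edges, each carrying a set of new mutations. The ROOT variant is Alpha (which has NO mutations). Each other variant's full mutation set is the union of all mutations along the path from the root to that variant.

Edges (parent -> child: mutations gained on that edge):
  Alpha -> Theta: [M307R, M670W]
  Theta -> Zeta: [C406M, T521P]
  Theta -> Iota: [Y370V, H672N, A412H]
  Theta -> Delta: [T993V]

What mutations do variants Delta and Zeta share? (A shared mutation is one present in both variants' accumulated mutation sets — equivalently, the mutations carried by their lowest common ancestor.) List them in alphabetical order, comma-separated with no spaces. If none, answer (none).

Accumulating mutations along path to Delta:
  At Alpha: gained [] -> total []
  At Theta: gained ['M307R', 'M670W'] -> total ['M307R', 'M670W']
  At Delta: gained ['T993V'] -> total ['M307R', 'M670W', 'T993V']
Mutations(Delta) = ['M307R', 'M670W', 'T993V']
Accumulating mutations along path to Zeta:
  At Alpha: gained [] -> total []
  At Theta: gained ['M307R', 'M670W'] -> total ['M307R', 'M670W']
  At Zeta: gained ['C406M', 'T521P'] -> total ['C406M', 'M307R', 'M670W', 'T521P']
Mutations(Zeta) = ['C406M', 'M307R', 'M670W', 'T521P']
Intersection: ['M307R', 'M670W', 'T993V'] ∩ ['C406M', 'M307R', 'M670W', 'T521P'] = ['M307R', 'M670W']

Answer: M307R,M670W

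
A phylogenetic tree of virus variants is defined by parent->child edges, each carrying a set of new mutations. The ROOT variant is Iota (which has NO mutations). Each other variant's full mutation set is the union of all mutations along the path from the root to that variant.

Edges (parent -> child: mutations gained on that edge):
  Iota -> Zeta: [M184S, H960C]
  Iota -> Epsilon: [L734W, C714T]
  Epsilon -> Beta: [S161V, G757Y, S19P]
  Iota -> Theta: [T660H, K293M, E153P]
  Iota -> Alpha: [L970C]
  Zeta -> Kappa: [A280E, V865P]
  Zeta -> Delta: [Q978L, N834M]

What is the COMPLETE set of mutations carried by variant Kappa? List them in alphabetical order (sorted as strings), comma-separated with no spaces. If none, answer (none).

At Iota: gained [] -> total []
At Zeta: gained ['M184S', 'H960C'] -> total ['H960C', 'M184S']
At Kappa: gained ['A280E', 'V865P'] -> total ['A280E', 'H960C', 'M184S', 'V865P']

Answer: A280E,H960C,M184S,V865P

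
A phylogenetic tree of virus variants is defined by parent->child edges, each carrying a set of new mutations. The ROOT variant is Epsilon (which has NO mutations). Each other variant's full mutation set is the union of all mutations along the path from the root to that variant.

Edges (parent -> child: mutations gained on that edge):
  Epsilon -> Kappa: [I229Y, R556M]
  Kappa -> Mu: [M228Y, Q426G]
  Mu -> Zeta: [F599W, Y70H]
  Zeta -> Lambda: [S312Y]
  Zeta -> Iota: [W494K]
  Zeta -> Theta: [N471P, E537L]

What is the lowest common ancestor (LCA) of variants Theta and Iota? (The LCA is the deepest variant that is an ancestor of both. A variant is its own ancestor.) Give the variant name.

Path from root to Theta: Epsilon -> Kappa -> Mu -> Zeta -> Theta
  ancestors of Theta: {Epsilon, Kappa, Mu, Zeta, Theta}
Path from root to Iota: Epsilon -> Kappa -> Mu -> Zeta -> Iota
  ancestors of Iota: {Epsilon, Kappa, Mu, Zeta, Iota}
Common ancestors: {Epsilon, Kappa, Mu, Zeta}
Walk up from Iota: Iota (not in ancestors of Theta), Zeta (in ancestors of Theta), Mu (in ancestors of Theta), Kappa (in ancestors of Theta), Epsilon (in ancestors of Theta)
Deepest common ancestor (LCA) = Zeta

Answer: Zeta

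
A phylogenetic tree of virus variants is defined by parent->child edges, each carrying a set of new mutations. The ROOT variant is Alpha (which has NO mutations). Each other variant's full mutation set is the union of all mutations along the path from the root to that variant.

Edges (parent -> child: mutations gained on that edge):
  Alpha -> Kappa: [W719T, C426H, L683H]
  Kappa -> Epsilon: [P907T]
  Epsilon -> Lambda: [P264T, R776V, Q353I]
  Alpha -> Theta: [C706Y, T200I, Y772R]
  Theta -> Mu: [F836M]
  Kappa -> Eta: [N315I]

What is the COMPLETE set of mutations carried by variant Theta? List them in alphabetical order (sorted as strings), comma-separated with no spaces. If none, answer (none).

At Alpha: gained [] -> total []
At Theta: gained ['C706Y', 'T200I', 'Y772R'] -> total ['C706Y', 'T200I', 'Y772R']

Answer: C706Y,T200I,Y772R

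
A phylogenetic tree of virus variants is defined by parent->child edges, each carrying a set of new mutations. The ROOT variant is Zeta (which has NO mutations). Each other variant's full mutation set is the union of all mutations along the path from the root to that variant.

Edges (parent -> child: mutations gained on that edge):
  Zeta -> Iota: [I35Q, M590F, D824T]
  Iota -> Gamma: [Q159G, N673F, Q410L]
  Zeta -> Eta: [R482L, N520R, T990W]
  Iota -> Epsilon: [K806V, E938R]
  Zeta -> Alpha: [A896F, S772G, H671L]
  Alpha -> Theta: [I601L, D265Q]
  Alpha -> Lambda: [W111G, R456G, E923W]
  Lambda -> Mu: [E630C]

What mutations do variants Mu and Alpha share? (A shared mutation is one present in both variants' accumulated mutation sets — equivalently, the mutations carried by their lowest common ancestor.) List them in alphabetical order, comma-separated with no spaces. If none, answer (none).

Accumulating mutations along path to Mu:
  At Zeta: gained [] -> total []
  At Alpha: gained ['A896F', 'S772G', 'H671L'] -> total ['A896F', 'H671L', 'S772G']
  At Lambda: gained ['W111G', 'R456G', 'E923W'] -> total ['A896F', 'E923W', 'H671L', 'R456G', 'S772G', 'W111G']
  At Mu: gained ['E630C'] -> total ['A896F', 'E630C', 'E923W', 'H671L', 'R456G', 'S772G', 'W111G']
Mutations(Mu) = ['A896F', 'E630C', 'E923W', 'H671L', 'R456G', 'S772G', 'W111G']
Accumulating mutations along path to Alpha:
  At Zeta: gained [] -> total []
  At Alpha: gained ['A896F', 'S772G', 'H671L'] -> total ['A896F', 'H671L', 'S772G']
Mutations(Alpha) = ['A896F', 'H671L', 'S772G']
Intersection: ['A896F', 'E630C', 'E923W', 'H671L', 'R456G', 'S772G', 'W111G'] ∩ ['A896F', 'H671L', 'S772G'] = ['A896F', 'H671L', 'S772G']

Answer: A896F,H671L,S772G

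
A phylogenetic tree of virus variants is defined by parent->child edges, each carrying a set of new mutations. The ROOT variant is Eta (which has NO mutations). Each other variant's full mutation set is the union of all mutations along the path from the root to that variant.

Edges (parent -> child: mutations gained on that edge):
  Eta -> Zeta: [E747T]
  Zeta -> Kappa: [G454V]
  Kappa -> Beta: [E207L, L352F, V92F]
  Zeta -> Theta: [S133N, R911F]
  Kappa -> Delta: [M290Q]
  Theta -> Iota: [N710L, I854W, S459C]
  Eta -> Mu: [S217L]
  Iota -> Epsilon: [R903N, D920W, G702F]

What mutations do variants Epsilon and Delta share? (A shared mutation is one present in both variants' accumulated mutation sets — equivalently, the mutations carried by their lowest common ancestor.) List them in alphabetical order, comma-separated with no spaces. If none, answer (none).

Answer: E747T

Derivation:
Accumulating mutations along path to Epsilon:
  At Eta: gained [] -> total []
  At Zeta: gained ['E747T'] -> total ['E747T']
  At Theta: gained ['S133N', 'R911F'] -> total ['E747T', 'R911F', 'S133N']
  At Iota: gained ['N710L', 'I854W', 'S459C'] -> total ['E747T', 'I854W', 'N710L', 'R911F', 'S133N', 'S459C']
  At Epsilon: gained ['R903N', 'D920W', 'G702F'] -> total ['D920W', 'E747T', 'G702F', 'I854W', 'N710L', 'R903N', 'R911F', 'S133N', 'S459C']
Mutations(Epsilon) = ['D920W', 'E747T', 'G702F', 'I854W', 'N710L', 'R903N', 'R911F', 'S133N', 'S459C']
Accumulating mutations along path to Delta:
  At Eta: gained [] -> total []
  At Zeta: gained ['E747T'] -> total ['E747T']
  At Kappa: gained ['G454V'] -> total ['E747T', 'G454V']
  At Delta: gained ['M290Q'] -> total ['E747T', 'G454V', 'M290Q']
Mutations(Delta) = ['E747T', 'G454V', 'M290Q']
Intersection: ['D920W', 'E747T', 'G702F', 'I854W', 'N710L', 'R903N', 'R911F', 'S133N', 'S459C'] ∩ ['E747T', 'G454V', 'M290Q'] = ['E747T']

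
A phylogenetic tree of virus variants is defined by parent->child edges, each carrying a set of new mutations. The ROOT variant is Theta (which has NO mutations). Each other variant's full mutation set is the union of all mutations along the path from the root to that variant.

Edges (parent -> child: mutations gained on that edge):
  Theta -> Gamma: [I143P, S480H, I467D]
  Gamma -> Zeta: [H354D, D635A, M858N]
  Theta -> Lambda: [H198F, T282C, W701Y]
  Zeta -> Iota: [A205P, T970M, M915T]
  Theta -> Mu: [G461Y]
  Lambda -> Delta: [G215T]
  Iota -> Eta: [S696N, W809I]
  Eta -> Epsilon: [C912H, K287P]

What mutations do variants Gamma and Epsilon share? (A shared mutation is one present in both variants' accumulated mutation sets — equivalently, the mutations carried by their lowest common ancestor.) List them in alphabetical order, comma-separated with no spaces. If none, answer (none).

Answer: I143P,I467D,S480H

Derivation:
Accumulating mutations along path to Gamma:
  At Theta: gained [] -> total []
  At Gamma: gained ['I143P', 'S480H', 'I467D'] -> total ['I143P', 'I467D', 'S480H']
Mutations(Gamma) = ['I143P', 'I467D', 'S480H']
Accumulating mutations along path to Epsilon:
  At Theta: gained [] -> total []
  At Gamma: gained ['I143P', 'S480H', 'I467D'] -> total ['I143P', 'I467D', 'S480H']
  At Zeta: gained ['H354D', 'D635A', 'M858N'] -> total ['D635A', 'H354D', 'I143P', 'I467D', 'M858N', 'S480H']
  At Iota: gained ['A205P', 'T970M', 'M915T'] -> total ['A205P', 'D635A', 'H354D', 'I143P', 'I467D', 'M858N', 'M915T', 'S480H', 'T970M']
  At Eta: gained ['S696N', 'W809I'] -> total ['A205P', 'D635A', 'H354D', 'I143P', 'I467D', 'M858N', 'M915T', 'S480H', 'S696N', 'T970M', 'W809I']
  At Epsilon: gained ['C912H', 'K287P'] -> total ['A205P', 'C912H', 'D635A', 'H354D', 'I143P', 'I467D', 'K287P', 'M858N', 'M915T', 'S480H', 'S696N', 'T970M', 'W809I']
Mutations(Epsilon) = ['A205P', 'C912H', 'D635A', 'H354D', 'I143P', 'I467D', 'K287P', 'M858N', 'M915T', 'S480H', 'S696N', 'T970M', 'W809I']
Intersection: ['I143P', 'I467D', 'S480H'] ∩ ['A205P', 'C912H', 'D635A', 'H354D', 'I143P', 'I467D', 'K287P', 'M858N', 'M915T', 'S480H', 'S696N', 'T970M', 'W809I'] = ['I143P', 'I467D', 'S480H']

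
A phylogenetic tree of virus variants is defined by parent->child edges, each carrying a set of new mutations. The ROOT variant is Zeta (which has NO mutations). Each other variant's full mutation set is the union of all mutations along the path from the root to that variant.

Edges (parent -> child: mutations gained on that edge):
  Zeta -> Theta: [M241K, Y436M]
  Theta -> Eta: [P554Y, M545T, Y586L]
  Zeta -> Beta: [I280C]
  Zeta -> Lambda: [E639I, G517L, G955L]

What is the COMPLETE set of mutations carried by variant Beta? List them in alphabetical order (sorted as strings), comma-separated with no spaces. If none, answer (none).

Answer: I280C

Derivation:
At Zeta: gained [] -> total []
At Beta: gained ['I280C'] -> total ['I280C']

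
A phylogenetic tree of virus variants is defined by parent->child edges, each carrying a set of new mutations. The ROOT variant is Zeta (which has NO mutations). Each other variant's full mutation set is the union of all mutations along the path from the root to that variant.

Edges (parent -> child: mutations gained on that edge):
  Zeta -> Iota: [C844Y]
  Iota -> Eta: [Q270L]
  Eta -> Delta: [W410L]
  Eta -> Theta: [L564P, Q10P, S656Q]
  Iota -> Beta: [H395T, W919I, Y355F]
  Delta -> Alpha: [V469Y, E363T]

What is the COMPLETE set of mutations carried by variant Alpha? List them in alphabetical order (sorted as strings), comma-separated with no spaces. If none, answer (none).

At Zeta: gained [] -> total []
At Iota: gained ['C844Y'] -> total ['C844Y']
At Eta: gained ['Q270L'] -> total ['C844Y', 'Q270L']
At Delta: gained ['W410L'] -> total ['C844Y', 'Q270L', 'W410L']
At Alpha: gained ['V469Y', 'E363T'] -> total ['C844Y', 'E363T', 'Q270L', 'V469Y', 'W410L']

Answer: C844Y,E363T,Q270L,V469Y,W410L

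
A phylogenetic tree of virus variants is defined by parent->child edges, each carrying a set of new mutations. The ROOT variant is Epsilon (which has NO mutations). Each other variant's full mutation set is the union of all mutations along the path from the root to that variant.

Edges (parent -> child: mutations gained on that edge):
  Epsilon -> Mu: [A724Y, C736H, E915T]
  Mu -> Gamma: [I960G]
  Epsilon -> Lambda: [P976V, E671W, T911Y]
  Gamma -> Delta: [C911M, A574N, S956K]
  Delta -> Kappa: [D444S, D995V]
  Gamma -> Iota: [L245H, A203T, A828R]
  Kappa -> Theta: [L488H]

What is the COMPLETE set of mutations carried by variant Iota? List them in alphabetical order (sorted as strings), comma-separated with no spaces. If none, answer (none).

Answer: A203T,A724Y,A828R,C736H,E915T,I960G,L245H

Derivation:
At Epsilon: gained [] -> total []
At Mu: gained ['A724Y', 'C736H', 'E915T'] -> total ['A724Y', 'C736H', 'E915T']
At Gamma: gained ['I960G'] -> total ['A724Y', 'C736H', 'E915T', 'I960G']
At Iota: gained ['L245H', 'A203T', 'A828R'] -> total ['A203T', 'A724Y', 'A828R', 'C736H', 'E915T', 'I960G', 'L245H']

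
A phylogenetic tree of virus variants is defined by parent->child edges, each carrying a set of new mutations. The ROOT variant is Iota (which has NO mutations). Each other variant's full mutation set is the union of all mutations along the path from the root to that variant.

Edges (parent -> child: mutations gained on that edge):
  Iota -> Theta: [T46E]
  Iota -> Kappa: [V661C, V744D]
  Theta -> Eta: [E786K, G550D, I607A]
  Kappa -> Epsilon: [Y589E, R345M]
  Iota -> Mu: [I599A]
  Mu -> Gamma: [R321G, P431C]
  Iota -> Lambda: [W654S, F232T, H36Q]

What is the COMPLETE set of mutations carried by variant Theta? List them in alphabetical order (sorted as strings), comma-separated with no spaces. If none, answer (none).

At Iota: gained [] -> total []
At Theta: gained ['T46E'] -> total ['T46E']

Answer: T46E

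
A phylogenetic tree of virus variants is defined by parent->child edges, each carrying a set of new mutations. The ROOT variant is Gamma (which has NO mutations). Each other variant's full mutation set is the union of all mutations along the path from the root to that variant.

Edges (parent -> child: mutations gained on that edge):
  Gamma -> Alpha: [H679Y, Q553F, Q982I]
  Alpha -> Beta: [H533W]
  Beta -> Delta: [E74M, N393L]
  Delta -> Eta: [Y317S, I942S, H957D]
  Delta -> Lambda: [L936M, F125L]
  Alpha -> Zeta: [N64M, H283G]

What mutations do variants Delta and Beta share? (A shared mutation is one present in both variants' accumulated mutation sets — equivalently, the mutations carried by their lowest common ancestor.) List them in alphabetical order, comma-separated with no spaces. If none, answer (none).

Answer: H533W,H679Y,Q553F,Q982I

Derivation:
Accumulating mutations along path to Delta:
  At Gamma: gained [] -> total []
  At Alpha: gained ['H679Y', 'Q553F', 'Q982I'] -> total ['H679Y', 'Q553F', 'Q982I']
  At Beta: gained ['H533W'] -> total ['H533W', 'H679Y', 'Q553F', 'Q982I']
  At Delta: gained ['E74M', 'N393L'] -> total ['E74M', 'H533W', 'H679Y', 'N393L', 'Q553F', 'Q982I']
Mutations(Delta) = ['E74M', 'H533W', 'H679Y', 'N393L', 'Q553F', 'Q982I']
Accumulating mutations along path to Beta:
  At Gamma: gained [] -> total []
  At Alpha: gained ['H679Y', 'Q553F', 'Q982I'] -> total ['H679Y', 'Q553F', 'Q982I']
  At Beta: gained ['H533W'] -> total ['H533W', 'H679Y', 'Q553F', 'Q982I']
Mutations(Beta) = ['H533W', 'H679Y', 'Q553F', 'Q982I']
Intersection: ['E74M', 'H533W', 'H679Y', 'N393L', 'Q553F', 'Q982I'] ∩ ['H533W', 'H679Y', 'Q553F', 'Q982I'] = ['H533W', 'H679Y', 'Q553F', 'Q982I']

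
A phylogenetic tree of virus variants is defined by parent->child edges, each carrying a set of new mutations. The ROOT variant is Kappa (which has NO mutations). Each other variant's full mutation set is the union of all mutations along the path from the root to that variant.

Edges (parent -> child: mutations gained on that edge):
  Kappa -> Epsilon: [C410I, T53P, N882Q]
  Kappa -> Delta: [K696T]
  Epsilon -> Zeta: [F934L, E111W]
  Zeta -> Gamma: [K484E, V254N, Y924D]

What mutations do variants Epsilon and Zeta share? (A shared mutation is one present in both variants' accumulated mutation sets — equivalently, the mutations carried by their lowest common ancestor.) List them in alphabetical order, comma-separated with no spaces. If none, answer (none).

Accumulating mutations along path to Epsilon:
  At Kappa: gained [] -> total []
  At Epsilon: gained ['C410I', 'T53P', 'N882Q'] -> total ['C410I', 'N882Q', 'T53P']
Mutations(Epsilon) = ['C410I', 'N882Q', 'T53P']
Accumulating mutations along path to Zeta:
  At Kappa: gained [] -> total []
  At Epsilon: gained ['C410I', 'T53P', 'N882Q'] -> total ['C410I', 'N882Q', 'T53P']
  At Zeta: gained ['F934L', 'E111W'] -> total ['C410I', 'E111W', 'F934L', 'N882Q', 'T53P']
Mutations(Zeta) = ['C410I', 'E111W', 'F934L', 'N882Q', 'T53P']
Intersection: ['C410I', 'N882Q', 'T53P'] ∩ ['C410I', 'E111W', 'F934L', 'N882Q', 'T53P'] = ['C410I', 'N882Q', 'T53P']

Answer: C410I,N882Q,T53P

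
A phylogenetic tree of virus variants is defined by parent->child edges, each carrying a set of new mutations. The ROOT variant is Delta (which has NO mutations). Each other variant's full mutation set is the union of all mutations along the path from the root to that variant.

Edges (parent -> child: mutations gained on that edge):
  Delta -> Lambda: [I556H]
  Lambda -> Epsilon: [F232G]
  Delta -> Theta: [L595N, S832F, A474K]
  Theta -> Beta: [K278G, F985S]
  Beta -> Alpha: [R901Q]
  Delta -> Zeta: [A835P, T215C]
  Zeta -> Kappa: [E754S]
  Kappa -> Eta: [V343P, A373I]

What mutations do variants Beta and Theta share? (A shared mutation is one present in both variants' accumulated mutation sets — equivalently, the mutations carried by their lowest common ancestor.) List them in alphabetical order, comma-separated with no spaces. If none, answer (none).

Accumulating mutations along path to Beta:
  At Delta: gained [] -> total []
  At Theta: gained ['L595N', 'S832F', 'A474K'] -> total ['A474K', 'L595N', 'S832F']
  At Beta: gained ['K278G', 'F985S'] -> total ['A474K', 'F985S', 'K278G', 'L595N', 'S832F']
Mutations(Beta) = ['A474K', 'F985S', 'K278G', 'L595N', 'S832F']
Accumulating mutations along path to Theta:
  At Delta: gained [] -> total []
  At Theta: gained ['L595N', 'S832F', 'A474K'] -> total ['A474K', 'L595N', 'S832F']
Mutations(Theta) = ['A474K', 'L595N', 'S832F']
Intersection: ['A474K', 'F985S', 'K278G', 'L595N', 'S832F'] ∩ ['A474K', 'L595N', 'S832F'] = ['A474K', 'L595N', 'S832F']

Answer: A474K,L595N,S832F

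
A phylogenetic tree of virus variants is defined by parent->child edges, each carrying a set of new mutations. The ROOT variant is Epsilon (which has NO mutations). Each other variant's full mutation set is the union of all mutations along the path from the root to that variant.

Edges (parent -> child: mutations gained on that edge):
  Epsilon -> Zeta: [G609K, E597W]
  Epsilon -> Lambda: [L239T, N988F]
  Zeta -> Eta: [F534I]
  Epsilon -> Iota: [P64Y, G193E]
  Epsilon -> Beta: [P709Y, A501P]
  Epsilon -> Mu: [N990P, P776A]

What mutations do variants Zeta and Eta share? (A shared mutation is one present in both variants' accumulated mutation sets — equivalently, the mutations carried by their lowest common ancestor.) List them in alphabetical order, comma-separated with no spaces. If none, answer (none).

Accumulating mutations along path to Zeta:
  At Epsilon: gained [] -> total []
  At Zeta: gained ['G609K', 'E597W'] -> total ['E597W', 'G609K']
Mutations(Zeta) = ['E597W', 'G609K']
Accumulating mutations along path to Eta:
  At Epsilon: gained [] -> total []
  At Zeta: gained ['G609K', 'E597W'] -> total ['E597W', 'G609K']
  At Eta: gained ['F534I'] -> total ['E597W', 'F534I', 'G609K']
Mutations(Eta) = ['E597W', 'F534I', 'G609K']
Intersection: ['E597W', 'G609K'] ∩ ['E597W', 'F534I', 'G609K'] = ['E597W', 'G609K']

Answer: E597W,G609K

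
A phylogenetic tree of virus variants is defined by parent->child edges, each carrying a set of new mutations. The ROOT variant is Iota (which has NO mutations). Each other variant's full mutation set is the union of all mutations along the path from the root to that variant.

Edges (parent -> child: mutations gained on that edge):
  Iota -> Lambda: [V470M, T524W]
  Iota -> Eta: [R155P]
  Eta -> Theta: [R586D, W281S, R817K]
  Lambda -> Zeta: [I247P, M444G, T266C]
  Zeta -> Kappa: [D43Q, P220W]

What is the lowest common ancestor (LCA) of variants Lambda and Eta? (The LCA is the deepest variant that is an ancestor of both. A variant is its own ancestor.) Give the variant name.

Answer: Iota

Derivation:
Path from root to Lambda: Iota -> Lambda
  ancestors of Lambda: {Iota, Lambda}
Path from root to Eta: Iota -> Eta
  ancestors of Eta: {Iota, Eta}
Common ancestors: {Iota}
Walk up from Eta: Eta (not in ancestors of Lambda), Iota (in ancestors of Lambda)
Deepest common ancestor (LCA) = Iota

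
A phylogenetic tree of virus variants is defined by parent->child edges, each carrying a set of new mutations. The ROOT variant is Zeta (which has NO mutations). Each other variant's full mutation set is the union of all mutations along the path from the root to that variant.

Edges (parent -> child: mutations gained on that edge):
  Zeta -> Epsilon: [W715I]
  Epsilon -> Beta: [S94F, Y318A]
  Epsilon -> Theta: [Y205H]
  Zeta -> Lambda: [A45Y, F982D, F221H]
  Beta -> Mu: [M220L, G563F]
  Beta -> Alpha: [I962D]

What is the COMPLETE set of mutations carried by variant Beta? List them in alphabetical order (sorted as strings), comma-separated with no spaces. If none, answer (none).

Answer: S94F,W715I,Y318A

Derivation:
At Zeta: gained [] -> total []
At Epsilon: gained ['W715I'] -> total ['W715I']
At Beta: gained ['S94F', 'Y318A'] -> total ['S94F', 'W715I', 'Y318A']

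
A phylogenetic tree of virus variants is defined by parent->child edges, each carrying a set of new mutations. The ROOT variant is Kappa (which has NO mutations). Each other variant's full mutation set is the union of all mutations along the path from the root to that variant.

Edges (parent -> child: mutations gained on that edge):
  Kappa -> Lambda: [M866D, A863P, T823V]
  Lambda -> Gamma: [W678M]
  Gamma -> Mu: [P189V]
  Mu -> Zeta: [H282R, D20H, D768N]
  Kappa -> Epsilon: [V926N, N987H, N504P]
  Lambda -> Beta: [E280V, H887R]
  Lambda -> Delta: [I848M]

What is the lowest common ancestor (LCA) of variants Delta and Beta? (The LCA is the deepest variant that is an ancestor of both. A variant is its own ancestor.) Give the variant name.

Answer: Lambda

Derivation:
Path from root to Delta: Kappa -> Lambda -> Delta
  ancestors of Delta: {Kappa, Lambda, Delta}
Path from root to Beta: Kappa -> Lambda -> Beta
  ancestors of Beta: {Kappa, Lambda, Beta}
Common ancestors: {Kappa, Lambda}
Walk up from Beta: Beta (not in ancestors of Delta), Lambda (in ancestors of Delta), Kappa (in ancestors of Delta)
Deepest common ancestor (LCA) = Lambda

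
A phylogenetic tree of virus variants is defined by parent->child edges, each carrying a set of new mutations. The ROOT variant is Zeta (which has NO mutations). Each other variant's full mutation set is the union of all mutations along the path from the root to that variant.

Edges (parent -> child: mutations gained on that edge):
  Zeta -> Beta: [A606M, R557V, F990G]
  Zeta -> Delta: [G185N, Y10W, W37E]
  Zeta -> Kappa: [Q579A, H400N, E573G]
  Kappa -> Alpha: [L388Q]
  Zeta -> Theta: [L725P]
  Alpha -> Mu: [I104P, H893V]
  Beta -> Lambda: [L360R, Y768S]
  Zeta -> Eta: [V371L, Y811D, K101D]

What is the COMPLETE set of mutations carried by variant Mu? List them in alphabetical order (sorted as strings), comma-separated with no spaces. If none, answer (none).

Answer: E573G,H400N,H893V,I104P,L388Q,Q579A

Derivation:
At Zeta: gained [] -> total []
At Kappa: gained ['Q579A', 'H400N', 'E573G'] -> total ['E573G', 'H400N', 'Q579A']
At Alpha: gained ['L388Q'] -> total ['E573G', 'H400N', 'L388Q', 'Q579A']
At Mu: gained ['I104P', 'H893V'] -> total ['E573G', 'H400N', 'H893V', 'I104P', 'L388Q', 'Q579A']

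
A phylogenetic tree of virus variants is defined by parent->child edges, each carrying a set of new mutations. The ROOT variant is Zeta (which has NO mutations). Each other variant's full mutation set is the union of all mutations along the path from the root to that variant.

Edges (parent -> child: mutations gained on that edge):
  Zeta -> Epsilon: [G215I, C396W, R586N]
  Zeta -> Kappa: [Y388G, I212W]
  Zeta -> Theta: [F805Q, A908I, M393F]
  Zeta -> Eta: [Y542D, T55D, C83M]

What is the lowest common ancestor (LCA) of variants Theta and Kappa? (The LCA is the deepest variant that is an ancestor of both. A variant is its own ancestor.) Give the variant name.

Answer: Zeta

Derivation:
Path from root to Theta: Zeta -> Theta
  ancestors of Theta: {Zeta, Theta}
Path from root to Kappa: Zeta -> Kappa
  ancestors of Kappa: {Zeta, Kappa}
Common ancestors: {Zeta}
Walk up from Kappa: Kappa (not in ancestors of Theta), Zeta (in ancestors of Theta)
Deepest common ancestor (LCA) = Zeta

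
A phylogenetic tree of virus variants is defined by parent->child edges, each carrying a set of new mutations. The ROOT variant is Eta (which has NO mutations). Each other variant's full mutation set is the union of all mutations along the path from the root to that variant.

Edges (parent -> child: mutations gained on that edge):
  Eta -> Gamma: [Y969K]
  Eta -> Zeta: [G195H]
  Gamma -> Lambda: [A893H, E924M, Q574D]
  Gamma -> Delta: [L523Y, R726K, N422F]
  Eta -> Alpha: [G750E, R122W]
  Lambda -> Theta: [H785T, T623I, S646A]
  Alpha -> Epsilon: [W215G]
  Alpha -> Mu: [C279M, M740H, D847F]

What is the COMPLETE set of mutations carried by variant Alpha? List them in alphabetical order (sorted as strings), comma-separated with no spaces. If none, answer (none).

At Eta: gained [] -> total []
At Alpha: gained ['G750E', 'R122W'] -> total ['G750E', 'R122W']

Answer: G750E,R122W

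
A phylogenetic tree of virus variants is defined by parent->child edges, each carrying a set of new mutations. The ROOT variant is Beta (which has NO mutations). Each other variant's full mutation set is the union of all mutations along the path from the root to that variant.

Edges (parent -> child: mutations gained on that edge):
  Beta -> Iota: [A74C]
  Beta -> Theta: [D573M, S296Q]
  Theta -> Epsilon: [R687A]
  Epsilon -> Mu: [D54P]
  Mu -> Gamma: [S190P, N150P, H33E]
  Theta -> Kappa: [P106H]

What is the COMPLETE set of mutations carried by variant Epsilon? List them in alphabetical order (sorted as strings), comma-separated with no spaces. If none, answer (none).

Answer: D573M,R687A,S296Q

Derivation:
At Beta: gained [] -> total []
At Theta: gained ['D573M', 'S296Q'] -> total ['D573M', 'S296Q']
At Epsilon: gained ['R687A'] -> total ['D573M', 'R687A', 'S296Q']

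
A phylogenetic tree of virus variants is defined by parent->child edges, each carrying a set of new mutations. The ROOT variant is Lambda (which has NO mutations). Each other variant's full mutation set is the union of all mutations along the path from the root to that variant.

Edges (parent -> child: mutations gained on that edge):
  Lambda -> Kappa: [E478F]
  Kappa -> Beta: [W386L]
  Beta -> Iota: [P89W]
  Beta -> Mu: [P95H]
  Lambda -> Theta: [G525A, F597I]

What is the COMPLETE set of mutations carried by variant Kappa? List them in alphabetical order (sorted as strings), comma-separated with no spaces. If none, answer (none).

Answer: E478F

Derivation:
At Lambda: gained [] -> total []
At Kappa: gained ['E478F'] -> total ['E478F']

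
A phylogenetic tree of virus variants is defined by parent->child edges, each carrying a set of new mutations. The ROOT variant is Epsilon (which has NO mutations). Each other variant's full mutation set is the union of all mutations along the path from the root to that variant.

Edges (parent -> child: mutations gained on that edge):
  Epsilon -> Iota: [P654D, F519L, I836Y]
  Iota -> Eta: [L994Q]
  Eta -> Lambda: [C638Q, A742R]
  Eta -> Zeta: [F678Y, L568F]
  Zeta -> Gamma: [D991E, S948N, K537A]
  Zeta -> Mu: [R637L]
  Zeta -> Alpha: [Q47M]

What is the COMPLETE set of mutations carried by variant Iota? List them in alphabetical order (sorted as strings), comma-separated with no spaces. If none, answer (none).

At Epsilon: gained [] -> total []
At Iota: gained ['P654D', 'F519L', 'I836Y'] -> total ['F519L', 'I836Y', 'P654D']

Answer: F519L,I836Y,P654D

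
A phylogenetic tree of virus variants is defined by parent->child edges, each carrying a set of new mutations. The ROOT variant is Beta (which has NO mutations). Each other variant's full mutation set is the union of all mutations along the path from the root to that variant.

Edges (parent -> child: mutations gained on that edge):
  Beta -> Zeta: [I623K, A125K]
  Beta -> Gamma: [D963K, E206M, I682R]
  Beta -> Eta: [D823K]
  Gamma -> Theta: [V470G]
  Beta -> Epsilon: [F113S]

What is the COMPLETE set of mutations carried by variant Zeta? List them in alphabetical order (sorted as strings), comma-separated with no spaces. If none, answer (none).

At Beta: gained [] -> total []
At Zeta: gained ['I623K', 'A125K'] -> total ['A125K', 'I623K']

Answer: A125K,I623K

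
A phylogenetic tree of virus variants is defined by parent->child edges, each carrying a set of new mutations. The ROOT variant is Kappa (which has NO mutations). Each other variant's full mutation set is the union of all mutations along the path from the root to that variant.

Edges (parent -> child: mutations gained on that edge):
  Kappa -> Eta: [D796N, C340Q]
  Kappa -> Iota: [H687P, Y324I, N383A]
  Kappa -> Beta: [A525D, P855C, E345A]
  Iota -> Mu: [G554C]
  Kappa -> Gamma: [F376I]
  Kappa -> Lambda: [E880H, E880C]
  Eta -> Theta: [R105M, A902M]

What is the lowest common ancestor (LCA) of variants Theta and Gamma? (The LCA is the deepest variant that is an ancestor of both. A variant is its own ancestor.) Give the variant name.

Path from root to Theta: Kappa -> Eta -> Theta
  ancestors of Theta: {Kappa, Eta, Theta}
Path from root to Gamma: Kappa -> Gamma
  ancestors of Gamma: {Kappa, Gamma}
Common ancestors: {Kappa}
Walk up from Gamma: Gamma (not in ancestors of Theta), Kappa (in ancestors of Theta)
Deepest common ancestor (LCA) = Kappa

Answer: Kappa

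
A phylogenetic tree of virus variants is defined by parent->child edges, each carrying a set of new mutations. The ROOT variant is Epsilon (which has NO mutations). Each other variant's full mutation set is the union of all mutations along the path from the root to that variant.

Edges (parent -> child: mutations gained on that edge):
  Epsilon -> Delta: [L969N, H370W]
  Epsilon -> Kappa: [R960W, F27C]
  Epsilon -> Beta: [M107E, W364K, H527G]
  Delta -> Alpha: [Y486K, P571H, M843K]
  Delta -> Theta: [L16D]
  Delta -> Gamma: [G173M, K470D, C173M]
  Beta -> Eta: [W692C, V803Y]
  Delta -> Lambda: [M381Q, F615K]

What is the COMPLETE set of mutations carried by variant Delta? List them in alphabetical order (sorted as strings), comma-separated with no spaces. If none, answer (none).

Answer: H370W,L969N

Derivation:
At Epsilon: gained [] -> total []
At Delta: gained ['L969N', 'H370W'] -> total ['H370W', 'L969N']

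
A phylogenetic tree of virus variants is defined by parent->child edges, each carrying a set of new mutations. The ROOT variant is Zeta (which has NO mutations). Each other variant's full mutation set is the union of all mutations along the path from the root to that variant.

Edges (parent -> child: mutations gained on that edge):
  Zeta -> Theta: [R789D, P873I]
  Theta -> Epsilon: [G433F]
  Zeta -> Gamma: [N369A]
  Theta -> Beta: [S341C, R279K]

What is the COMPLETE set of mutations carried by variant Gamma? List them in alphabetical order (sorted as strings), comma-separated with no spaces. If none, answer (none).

At Zeta: gained [] -> total []
At Gamma: gained ['N369A'] -> total ['N369A']

Answer: N369A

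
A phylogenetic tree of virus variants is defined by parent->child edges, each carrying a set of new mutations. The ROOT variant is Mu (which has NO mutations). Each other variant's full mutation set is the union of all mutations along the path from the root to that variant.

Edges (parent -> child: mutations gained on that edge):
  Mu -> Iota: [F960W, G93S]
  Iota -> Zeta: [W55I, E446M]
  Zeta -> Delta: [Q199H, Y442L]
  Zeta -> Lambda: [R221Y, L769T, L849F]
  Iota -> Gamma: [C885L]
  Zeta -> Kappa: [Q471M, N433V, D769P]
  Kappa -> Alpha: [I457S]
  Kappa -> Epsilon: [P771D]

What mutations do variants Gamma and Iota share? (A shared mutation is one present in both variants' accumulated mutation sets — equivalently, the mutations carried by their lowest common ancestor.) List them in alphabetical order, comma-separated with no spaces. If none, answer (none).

Answer: F960W,G93S

Derivation:
Accumulating mutations along path to Gamma:
  At Mu: gained [] -> total []
  At Iota: gained ['F960W', 'G93S'] -> total ['F960W', 'G93S']
  At Gamma: gained ['C885L'] -> total ['C885L', 'F960W', 'G93S']
Mutations(Gamma) = ['C885L', 'F960W', 'G93S']
Accumulating mutations along path to Iota:
  At Mu: gained [] -> total []
  At Iota: gained ['F960W', 'G93S'] -> total ['F960W', 'G93S']
Mutations(Iota) = ['F960W', 'G93S']
Intersection: ['C885L', 'F960W', 'G93S'] ∩ ['F960W', 'G93S'] = ['F960W', 'G93S']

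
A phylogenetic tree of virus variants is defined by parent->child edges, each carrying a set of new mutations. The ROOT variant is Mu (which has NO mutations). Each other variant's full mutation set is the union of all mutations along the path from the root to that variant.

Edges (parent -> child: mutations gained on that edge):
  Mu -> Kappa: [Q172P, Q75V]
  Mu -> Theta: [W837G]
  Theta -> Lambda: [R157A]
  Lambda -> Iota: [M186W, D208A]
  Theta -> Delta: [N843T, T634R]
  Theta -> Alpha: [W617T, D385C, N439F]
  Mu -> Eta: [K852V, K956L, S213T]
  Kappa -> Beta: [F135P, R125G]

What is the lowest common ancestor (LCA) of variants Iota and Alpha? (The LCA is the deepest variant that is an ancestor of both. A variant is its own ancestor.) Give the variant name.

Path from root to Iota: Mu -> Theta -> Lambda -> Iota
  ancestors of Iota: {Mu, Theta, Lambda, Iota}
Path from root to Alpha: Mu -> Theta -> Alpha
  ancestors of Alpha: {Mu, Theta, Alpha}
Common ancestors: {Mu, Theta}
Walk up from Alpha: Alpha (not in ancestors of Iota), Theta (in ancestors of Iota), Mu (in ancestors of Iota)
Deepest common ancestor (LCA) = Theta

Answer: Theta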